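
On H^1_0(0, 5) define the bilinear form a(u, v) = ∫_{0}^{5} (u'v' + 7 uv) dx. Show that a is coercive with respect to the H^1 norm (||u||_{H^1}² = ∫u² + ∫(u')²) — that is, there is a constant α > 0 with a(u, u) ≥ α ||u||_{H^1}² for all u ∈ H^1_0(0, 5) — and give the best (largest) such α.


α = 1

Coercivity of a(·,·) on H^1_0(0, 5) means a(u, u) ≥ α ||u||_{H^1}² for every u ∈ H^1_0.
The interval has length L = 5, and Poincaré/coercivity depend only on L. Here a(u, u) = ∫(u')² + (7)·∫u².
Here c = 7 ≥ 1, so a(u,u) = ∫(u')² + c∫u² ≥ ∫(u')² + ∫u² = ||u||_{H^1}², i.e. α = 1 works. No larger α is possible: a(u,u) ≥ α||u||_{H^1}² means (1−α)∫(u')² ≥ (α−c)∫u², and for the modes u_n = sin(nπ(x−x₀)/L) (x₀ the left endpoint) one has ∫u_n²/∫(u_n')² = (L/(nπ))² → 0, so a(u_n,u_n)/||u_n||_{H^1}² → 1. Hence the optimal constant is α = 1.
Therefore α = 1.


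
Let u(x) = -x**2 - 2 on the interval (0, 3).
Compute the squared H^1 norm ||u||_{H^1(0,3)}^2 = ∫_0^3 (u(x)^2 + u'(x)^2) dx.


||u||_{H^1}^2 = 663/5

The H^1 norm (squared) on an interval (0, L) is
  ||u||_{H^1}^2 = ∫_0^L u(x)^2 dx + ∫_0^L u'(x)^2 dx.
Compute u'(x) = -2*x.
Then u(x)^2 = x**4 + 4*x**2 + 4 and u'(x)^2 = 4*x**2.
Integrate each monomial from 0 to 3 using ∫_0^3 c·x^n dx = c·3^(n+1)/(n+1):
  ∫_0^3 u(x)^2 dx = ∫_0^3 (x^4 + 4*x^2 + 4) dx. Term by term:
    ∫_0^3 x^4 dx = 243/5;  ∫_0^3 4*x^2 dx = 36;  ∫_0^3 4 dx = 12.
  Sum: 243/5 + 36 + 12 = 483/5.
  ∫_0^3 u'(x)^2 dx = ∫_0^3 (4*x^2) dx. Term by term:
    ∫_0^3 4*x^2 dx = 36.
Adding: ||u||_{H^1}^2 = 483/5 + 36 = 663/5.


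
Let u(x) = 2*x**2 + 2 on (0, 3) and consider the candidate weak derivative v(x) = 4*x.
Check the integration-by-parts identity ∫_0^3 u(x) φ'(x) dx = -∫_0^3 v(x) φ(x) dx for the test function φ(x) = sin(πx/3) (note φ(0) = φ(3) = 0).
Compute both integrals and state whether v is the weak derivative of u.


LHS = -36/π, RHS = -36/π. Yes, v = u' weakly.

u(x) = 2*x**2 + 2, classical derivative u'(x) = 4*x.
φ(x) = sin(πx/3), so φ'(x) = π*cos(π*x/3)/3.
Note φ(0) = φ(3) = 0, so the boundary term u·φ vanishes.
LHS = ∫_0^3 u(x) φ'(x) dx = ∫_0^3 (2*π*x^2*cos(π*x/3)/3 + 2*π*cos(π*x/3)/3) dx. Term by term:
  ∫_0^3 2*π*cos(π*x/3)/3 dx = 0;  ∫_0^3 2*π*x^2*cos(π*x/3)/3 dx = -36/π.
Sum: 0 − 36/π = -36/π.
So LHS = -36/π.
∫_0^3 v(x) φ(x) dx = ∫_0^3 (4*x*sin(π*x/3)) dx. Term by term:
  ∫_0^3 4*x*sin(π*x/3) dx = 36/π.
So RHS = -∫_0^3 v(x) φ(x) dx = -36/π.
LHS = RHS, so the identity holds for this test φ.
Moreover u is smooth here and v(x) = u'(x) = 4*x pointwise, so the identity holds for every test function. Hence v is the weak derivative of u.


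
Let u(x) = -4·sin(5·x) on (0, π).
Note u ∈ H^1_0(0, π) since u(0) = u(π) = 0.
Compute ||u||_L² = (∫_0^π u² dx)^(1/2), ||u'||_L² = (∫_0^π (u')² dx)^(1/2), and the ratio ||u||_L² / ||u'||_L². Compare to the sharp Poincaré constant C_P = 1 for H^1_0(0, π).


||u||_L² / ||u'||_L² = 1/5 < C_P = 1.

u(x) = -4·sin(5·x), so u'(x) = -20*cos(5*x).
Writing u(x) = A·sin(kπx/L) with A = -4 and k = 5, use ∫_0^L sin²(kπx/L) dx = L/2 and ∫_0^L cos²(kπx/L) dx = L/2.
u² = 16·sin²(5·x) and (u')² = 400·cos²(5·x), and each of sin², cos² integrates to L/2 = π/2 over (0, π).
∫_0^π u² dx = 8*π, so ||u||_L² = 2*sqrt(2)*sqrt(π).
∫_0^π (u')² dx = 200*π, so ||u'||_L² = 10*sqrt(2)*sqrt(π).
Ratio ||u||_L² / ||u'||_L² = 1/5.
Sharp Poincaré constant on H^1_0(0, π) is C_P = L/π = 1, achieved by sin(x).
This is the k = 5 harmonic; the ratio L/(kπ) is strictly less than C_P = L/π, consistent with the sharp inequality ||u||_L² ≤ C_P ||u'||_L².


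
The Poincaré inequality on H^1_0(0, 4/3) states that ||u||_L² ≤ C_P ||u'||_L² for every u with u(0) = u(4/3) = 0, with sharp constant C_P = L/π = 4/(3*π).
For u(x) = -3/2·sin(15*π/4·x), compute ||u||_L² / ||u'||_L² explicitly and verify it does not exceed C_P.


||u||_L² / ||u'||_L² = 4/(15*π) < C_P = 4/(3*π).

u(x) = -3/2·sin(15*π/4·x), so u'(x) = -45*π*cos(15*π*x/4)/8.
Writing u(x) = A·sin(kπx/L) with A = -3/2 and k = 5, use ∫_0^L sin²(kπx/L) dx = L/2 and ∫_0^L cos²(kπx/L) dx = L/2.
u² = 9/4·sin²(15*π/4·x) and (u')² = 2025*π^2/64·cos²(15*π/4·x), and each of sin², cos² integrates to L/2 = 2/3 over (0, 4/3).
∫_0^4/3 u² dx = 3/2, so ||u||_L² = sqrt(6)/2.
∫_0^4/3 (u')² dx = 675*π^2/32, so ||u'||_L² = 15*sqrt(6)*π/8.
Ratio ||u||_L² / ||u'||_L² = 4/(15*π).
Sharp Poincaré constant on H^1_0(0, 4/3) is C_P = L/π = 4/(3*π), achieved by sin(3*π/4·x).
This is the k = 5 harmonic; the ratio L/(kπ) is strictly less than C_P = L/π, consistent with the sharp inequality ||u||_L² ≤ C_P ||u'||_L².


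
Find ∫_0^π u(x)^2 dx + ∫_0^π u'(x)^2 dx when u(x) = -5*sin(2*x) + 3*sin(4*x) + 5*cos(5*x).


||u||_{H^1(0,π)}^2 = -3120/7 + 464*π

u'(x) = -25*sin(5*x) - 10*cos(2*x) + 12*cos(4*x).
Expand u² and (u')² and integrate term by term on (0, π), using: for integers n ≥ 1, ∫_0^π sin²(nx) dx = ∫_0^π cos²(nx) dx = π/2; for n ≠ n', ∫_0^π sin(nx)sin(n'x) dx = ∫_0^π cos(nx)cos(n'x) dx = 0; and by product-to-sum, ∫_0^π sin(nx)cos(n'x) dx = ½∫_0^π [sin((n+n')x) + sin((n−n')x)] dx, which is 0 when n+n' is even and 2n/(n²−n'²) when n+n' is odd (it need not vanish on (0, π)).
  u² squared terms: (-5)²·∫sin(2x)² dx = 25·π/2 = 25*π/2;  (3)²·∫sin(4x)² dx = 9·π/2 = 9*π/2;  (5)²·∫cos(5x)² dx = 25·π/2 = 25*π/2.
  u² cross terms: 2·(-5)·(3)·∫sin(2x)·sin(4x) dx = -30·(0) = 0;  2·(-5)·(5)·∫sin(2x)·cos(5x) dx = -50·(-4/21) = 200/21;  2·(3)·(5)·∫sin(4x)·cos(5x) dx = 30·(-8/9) = -80/3.
  So ∫_0^π u² dx = 25*π/2 + 9*π/2 + 25*π/2 + 0 + 200/21 − 80/3 = -120/7 + 59*π/2.
  (u')² squared terms: (-25)²·∫sin(5x)² dx = 625·π/2 = 625*π/2;  (-10)²·∫cos(2x)² dx = 100·π/2 = 50*π;  (12)²·∫cos(4x)² dx = 144·π/2 = 72*π.
  (u')² cross terms: 2·(-25)·(-10)·∫sin(5x)·cos(2x) dx = 500·(10/21) = 5000/21;  2·(-25)·(12)·∫sin(5x)·cos(4x) dx = -600·(10/9) = -2000/3;  2·(-10)·(12)·∫cos(2x)·cos(4x) dx = -240·(0) = 0.
  So ∫_0^π (u')² dx = 625*π/2 + 50*π + 72*π + 5000/21 − 2000/3 + 0 = -3000/7 + 869*π/2.
||u||_{H^1}^2 = (-120/7 + 59*π/2) + (-3000/7 + 869*π/2) = -3120/7 + 464*π.


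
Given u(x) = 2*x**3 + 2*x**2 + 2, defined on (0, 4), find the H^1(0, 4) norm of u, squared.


||u||_{H^1}^2 = 569680/21

The H^1 norm (squared) on an interval (0, L) is
  ||u||_{H^1}^2 = ∫_0^L u(x)^2 dx + ∫_0^L u'(x)^2 dx.
Compute u'(x) = 6*x**2 + 4*x.
Then u(x)^2 = 4*x**6 + 8*x**5 + 4*x**4 + 8*x**3 + 8*x**2 + 4 and u'(x)^2 = 36*x**4 + 48*x**3 + 16*x**2.
Integrate each monomial from 0 to 4 using ∫_0^4 c·x^n dx = c·4^(n+1)/(n+1):
  ∫_0^4 u(x)^2 dx = ∫_0^4 (4*x^6 + 8*x^5 + 4*x^4 + 8*x^3 + 8*x^2 + 4) dx. Term by term:
    ∫_0^4 4*x^6 dx = 65536/7;  ∫_0^4 8*x^5 dx = 16384/3;  ∫_0^4 4*x^4 dx = 4096/5;
    ∫_0^4 8*x^3 dx = 512;  ∫_0^4 8*x^2 dx = 512/3;  ∫_0^4 4 dx = 16.
  Sum: 65536/7 + 16384/3 + 4096/5 + 512 + 512/3 + 16 = 571952/35.
  ∫_0^4 u'(x)^2 dx = ∫_0^4 (36*x^4 + 48*x^3 + 16*x^2) dx. Term by term:
    ∫_0^4 36*x^4 dx = 36864/5;  ∫_0^4 48*x^3 dx = 3072;  ∫_0^4 16*x^2 dx = 1024/3.
  Sum: 36864/5 + 3072 + 1024/3 = 161792/15.
Adding: ||u||_{H^1}^2 = 571952/35 + 161792/15 = 569680/21.


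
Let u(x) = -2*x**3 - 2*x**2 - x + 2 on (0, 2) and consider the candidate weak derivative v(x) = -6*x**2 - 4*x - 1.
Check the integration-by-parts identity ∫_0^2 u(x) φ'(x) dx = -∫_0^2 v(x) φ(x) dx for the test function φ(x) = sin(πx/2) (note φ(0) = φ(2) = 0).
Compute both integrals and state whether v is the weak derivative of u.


LHS = -192/π^3 + 68/π, RHS = -192/π^3 + 68/π. Yes, v = u' weakly.

u(x) = -2*x**3 - 2*x**2 - x + 2, classical derivative u'(x) = -6*x**2 - 4*x - 1.
φ(x) = sin(πx/2), so φ'(x) = π*cos(π*x/2)/2.
Note φ(0) = φ(2) = 0, so the boundary term u·φ vanishes.
LHS = ∫_0^2 u(x) φ'(x) dx = ∫_0^2 (-π*x^3*cos(π*x/2) - π*x^2*cos(π*x/2) - π*x*cos(π*x/2)/2 + π*cos(π*x/2)) dx. Term by term:
  ∫_0^2 π*cos(π*x/2) dx = 0;  ∫_0^2 -π*x^2*cos(π*x/2) dx = 16/π;  ∫_0^2 -π*x^3*cos(π*x/2) dx = -192/π^3 + 48/π;
  ∫_0^2 -π*x*cos(π*x/2)/2 dx = 4/π.
Sum: 0 + 16/π + -192/π^3 + 48/π + 4/π = -192/π^3 + 68/π.
So LHS = -192/π^3 + 68/π.
∫_0^2 v(x) φ(x) dx = ∫_0^2 (-6*x^2*sin(π*x/2) - 4*x*sin(π*x/2) - sin(π*x/2)) dx. Term by term:
  ∫_0^2 -sin(π*x/2) dx = -4/π;  ∫_0^2 -6*x^2*sin(π*x/2) dx = -48/π + 192/π^3;  ∫_0^2 -4*x*sin(π*x/2) dx = -16/π.
Sum: -4/π + -48/π + 192/π^3 − 16/π = -68/π + 192/π^3.
So RHS = -∫_0^2 v(x) φ(x) dx = -192/π^3 + 68/π.
LHS = RHS, so the identity holds for this test φ.
Moreover u is smooth here and v(x) = u'(x) = -6*x**2 - 4*x - 1 pointwise, so the identity holds for every test function. Hence v is the weak derivative of u.


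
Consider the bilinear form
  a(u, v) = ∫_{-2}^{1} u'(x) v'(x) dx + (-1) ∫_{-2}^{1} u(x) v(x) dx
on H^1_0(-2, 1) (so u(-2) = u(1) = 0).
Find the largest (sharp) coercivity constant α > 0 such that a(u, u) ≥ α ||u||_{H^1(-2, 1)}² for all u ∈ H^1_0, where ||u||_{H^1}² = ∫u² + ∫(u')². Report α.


α = (-9 + π^2)/(9 + π^2)

Coercivity of a(·,·) on H^1_0(-2, 1) means a(u, u) ≥ α ||u||_{H^1}² for every u ∈ H^1_0.
The interval has length L = 3, and Poincaré/coercivity depend only on L. Here a(u, u) = ∫(u')² + (-1)·∫u².
Here c = -1 < 0 with |c| < (π/L)² = π^2/9, so coercivity still holds. The condition a(u,u) ≥ α||u||_{H^1}² reads (1−α)∫(u')² ≥ (α−c)∫u². Any admissible α is ≤ 1 (rapidly oscillating u have ∫u²/∫(u')² → 0), and α = 1 would force 0 ≥ (1−c)∫u², impossible since c < 1; so 1−α > 0. By the sharp Poincaré inequality on H^1_0 of an interval of length L, ∫(u')² ≥ (π/L)²∫u² with equality for the first sine mode sin(π(x−x₀)/L) (x₀ the left endpoint), so the inequality holds for all u iff (1−α)(π/L)² ≥ α − c, i.e. α ≤ ((π/L)² + c)/((π/L)² + 1) = (1 + c(L/π)²)/(1 + (L/π)²). (Direct route, valid since c ≤ 0: Poincaré gives c∫u² ≥ c(L/π)²∫(u')², so a(u,u) ≥ (1 + c(L/π)²)∫(u')², while ||u||_{H^1}² ≤ (1 + (L/π)²)∫(u')²; dividing yields the same α.) With (π/L)² = π^2/9 and c = -1, the largest admissible constant is α = ((π/L)² + c)/((π/L)² + 1).
Simplifying, α = (-9 + π^2)/(9 + π^2).


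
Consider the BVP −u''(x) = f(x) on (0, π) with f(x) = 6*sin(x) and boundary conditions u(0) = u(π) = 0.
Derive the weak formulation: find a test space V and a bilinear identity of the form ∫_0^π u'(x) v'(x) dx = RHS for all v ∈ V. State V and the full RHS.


V = H^1_0(0, π) (so v(0) = v(π) = 0); weak form: ∫_0^π u'v' dx = ∫_0^π (6*sin(x)) v dx for all v ∈ V.

Multiply both sides by a test function v and integrate from 0 to π:
  ∫_0^π −u''(x) v(x) dx = ∫_0^π f(x) v(x) dx.
Integrate the LHS by parts once:
  ∫_0^π −u'' v dx = −[u'(x) v(x)]_0^π + ∫_0^π u'(x) v'(x) dx.
Thus ∫_0^π u'(x) v'(x) dx = ∫_0^π f(x) v(x) dx + [u'(x) v(x)]_0^π.
Choose V so that boundary terms are either known or forced to vanish.
u is Dirichlet: u(0) = u(π) = 0. Let V = H^1_0(0, π); then v(0) = v(π) = 0, and [u' v]_0^π = 0.
Weak formulation: find u (satisfying any essential BC) such that ∫_0^π u'(x) v'(x) dx = ∫_0^π f v dx for all v ∈ V.
Substituting f(x) = 6*sin(x), the right-hand side is ∫_0^π (6*sin(x)) v dx.


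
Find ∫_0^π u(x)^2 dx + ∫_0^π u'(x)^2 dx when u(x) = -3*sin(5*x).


||u||_{H^1(0,π)}^2 = 117*π

u'(x) = -15*cos(5*x).
Expand u² and (u')² and integrate term by term on (0, π), using: for integers n ≥ 1, ∫_0^π sin²(nx) dx = ∫_0^π cos²(nx) dx = π/2; for n ≠ n', ∫_0^π sin(nx)sin(n'x) dx = ∫_0^π cos(nx)cos(n'x) dx = 0; and by product-to-sum, ∫_0^π sin(nx)cos(n'x) dx = ½∫_0^π [sin((n+n')x) + sin((n−n')x)] dx, which is 0 when n+n' is even and 2n/(n²−n'²) when n+n' is odd (it need not vanish on (0, π)).
  u² squared terms: (-3)²·∫sin(5x)² dx = 9·π/2 = 9*π/2.
  So ∫_0^π u² dx = 9*π/2.
  (u')² squared terms: (-15)²·∫cos(5x)² dx = 225·π/2 = 225*π/2.
  So ∫_0^π (u')² dx = 225*π/2.
||u||_{H^1}^2 = (9*π/2) + (225*π/2) = 117*π.


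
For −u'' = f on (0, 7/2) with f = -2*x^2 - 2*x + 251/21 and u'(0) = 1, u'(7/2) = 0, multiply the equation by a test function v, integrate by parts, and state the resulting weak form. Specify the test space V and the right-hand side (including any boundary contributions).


V = H^1(0, 7/2) (v unrestricted at boundary; u is determined up to an additive constant); weak form: ∫_0^7/2 u'v' dx = ∫_0^7/2 (-2*x^2 - 2*x + 251/21) v dx − v(0) for all v ∈ V.

Multiply both sides by a test function v and integrate from 0 to 7/2:
  ∫_0^7/2 −u''(x) v(x) dx = ∫_0^7/2 f(x) v(x) dx.
Integrate the LHS by parts once:
  ∫_0^7/2 −u'' v dx = −[u'(x) v(x)]_0^7/2 + ∫_0^7/2 u'(x) v'(x) dx.
Thus ∫_0^7/2 u'(x) v'(x) dx = ∫_0^7/2 f(x) v(x) dx + [u'(x) v(x)]_0^7/2.
Choose V so that boundary terms are either known or forced to vanish.
u has inhomogeneous Neumann u'(0) = 1, u'(7/2) = 0. [u' v]_0^7/2 = (0)·v(7/2) − (1)·v(0) = − v(0). Take V = H^1(0, 7/2); boundary term becomes part of RHS.
Weak formulation: find u (satisfying any essential BC) such that ∫_0^7/2 u'(x) v'(x) dx = ∫_0^7/2 f v dx − v(0) for all v ∈ V (Neumann data are natural BCs: they enter the RHS as boundary terms).
Substituting f(x) = -2*x^2 - 2*x + 251/21, the right-hand side is ∫_0^7/2 (-2*x^2 - 2*x + 251/21) v dx − v(0).
Compatibility check (pure Neumann): taking v ≡ 1 ∈ V gives 0 = ∫_0^7/2 f dx + (0) − (1), i.e. ∫_0^7/2 f dx must equal u'(0) − u'(7/2) = 1. Indeed ∫_0^7/2 (-2*x^2 - 2*x + 251/21) dx = 1, so the data are compatible. The solution is then unique only up to an additive constant (fix it e.g. by requiring ∫_0^7/2 u dx = 0).


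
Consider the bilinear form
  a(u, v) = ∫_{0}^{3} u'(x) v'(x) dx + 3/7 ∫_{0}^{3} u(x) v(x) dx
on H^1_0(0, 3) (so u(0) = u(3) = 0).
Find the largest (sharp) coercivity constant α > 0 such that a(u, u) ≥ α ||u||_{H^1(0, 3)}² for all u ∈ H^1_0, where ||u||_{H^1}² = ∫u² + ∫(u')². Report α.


α = (27/7 + π^2)/(9 + π^2)

Coercivity of a(·,·) on H^1_0(0, 3) means a(u, u) ≥ α ||u||_{H^1}² for every u ∈ H^1_0.
The interval has length L = 3, and Poincaré/coercivity depend only on L. Here a(u, u) = ∫(u')² + (3/7)·∫u².
Here 0 < c = 3/7 < 1. The condition a(u,u) ≥ α||u||_{H^1}² reads (1−α)∫(u')² ≥ (α−c)∫u². Any admissible α is ≤ 1 (rapidly oscillating u have ∫u²/∫(u')² → 0), and α = 1 would force 0 ≥ (1−c)∫u², impossible since c < 1; so 1−α > 0. By the sharp Poincaré inequality on H^1_0 of an interval of length L, ∫(u')² ≥ (π/L)²∫u² with equality for the first sine mode sin(π(x−x₀)/L) (x₀ the left endpoint), so the inequality holds for all u iff (1−α)(π/L)² ≥ α − c, i.e. α ≤ ((π/L)² + c)/((π/L)² + 1) = (1 + c(L/π)²)/(1 + (L/π)²). With (π/L)² = π^2/9 and c = 3/7, the largest admissible constant is α = ((π/L)² + c)/((π/L)² + 1).
Simplifying, α = (27/7 + π^2)/(9 + π^2).


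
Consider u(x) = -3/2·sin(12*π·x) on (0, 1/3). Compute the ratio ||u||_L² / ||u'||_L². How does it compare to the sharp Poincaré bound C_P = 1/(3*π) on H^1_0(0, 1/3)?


||u||_L² / ||u'||_L² = 1/(12*π) < C_P = 1/(3*π).

u(x) = -3/2·sin(12*π·x), so u'(x) = -18*π*cos(12*π*x).
Writing u(x) = A·sin(kπx/L) with A = -3/2 and k = 4, use ∫_0^L sin²(kπx/L) dx = L/2 and ∫_0^L cos²(kπx/L) dx = L/2.
u² = 9/4·sin²(12*π·x) and (u')² = 324*π^2·cos²(12*π·x), and each of sin², cos² integrates to L/2 = 1/6 over (0, 1/3).
∫_0^1/3 u² dx = 3/8, so ||u||_L² = sqrt(6)/4.
∫_0^1/3 (u')² dx = 54*π^2, so ||u'||_L² = 3*sqrt(6)*π.
Ratio ||u||_L² / ||u'||_L² = 1/(12*π).
Sharp Poincaré constant on H^1_0(0, 1/3) is C_P = L/π = 1/(3*π), achieved by sin(3*π·x).
This is the k = 4 harmonic; the ratio L/(kπ) is strictly less than C_P = L/π, consistent with the sharp inequality ||u||_L² ≤ C_P ||u'||_L².


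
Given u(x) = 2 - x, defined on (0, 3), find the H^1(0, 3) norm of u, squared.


||u||_{H^1}^2 = 6

The H^1 norm (squared) on an interval (0, L) is
  ||u||_{H^1}^2 = ∫_0^L u(x)^2 dx + ∫_0^L u'(x)^2 dx.
Compute u'(x) = -1.
Then u(x)^2 = x**2 - 4*x + 4 and u'(x)^2 = 1.
Integrate each monomial from 0 to 3 using ∫_0^3 c·x^n dx = c·3^(n+1)/(n+1):
  ∫_0^3 u(x)^2 dx = ∫_0^3 (x^2 - 4*x + 4) dx. Term by term:
    ∫_0^3 x^2 dx = 9;  ∫_0^3 -4*x dx = -18;  ∫_0^3 4 dx = 12.
  Sum: 9 − 18 + 12 = 3.
  ∫_0^3 u'(x)^2 dx = ∫_0^3 (1) dx. Term by term:
    ∫_0^3 1 dx = 3.
Adding: ||u||_{H^1}^2 = 3 + 3 = 6.


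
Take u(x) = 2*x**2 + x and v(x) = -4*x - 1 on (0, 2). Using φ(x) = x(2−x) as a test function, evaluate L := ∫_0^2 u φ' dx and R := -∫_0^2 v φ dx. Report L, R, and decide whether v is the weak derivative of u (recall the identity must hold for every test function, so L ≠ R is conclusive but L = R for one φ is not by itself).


LHS = -20/3, RHS = 20/3. No, v is not the weak derivative of u.

u(x) = 2*x**2 + x, classical derivative u'(x) = 4*x + 1.
φ(x) = x(2−x), so φ'(x) = 2 - 2*x.
Note φ(0) = φ(2) = 0, so the boundary term u·φ vanishes.
LHS = ∫_0^2 u(x) φ'(x) dx = ∫_0^2 (-4*x^3 + 2*x^2 + 2*x) dx. Term by term:
  ∫_0^2 -4*x^3 dx = -16;  ∫_0^2 2*x^2 dx = 16/3;  ∫_0^2 2*x dx = 4.
Sum: -16 + 16/3 + 4 = -20/3.
So LHS = -20/3.
∫_0^2 v(x) φ(x) dx = ∫_0^2 (4*x^3 - 7*x^2 - 2*x) dx. Term by term:
  ∫_0^2 4*x^3 dx = 16;  ∫_0^2 -7*x^2 dx = -56/3;  ∫_0^2 -2*x dx = -4.
Sum: 16 − 56/3 − 4 = -20/3.
So RHS = -∫_0^2 v(x) φ(x) dx = 20/3.
LHS − RHS = -40/3 ≠ 0, so the identity fails.
(For a valid weak derivative the identity must hold for EVERY test function, in particular this one. The failure shows v is NOT the weak derivative of u.)
Correct weak derivative would be u'(x) = 4*x + 1.


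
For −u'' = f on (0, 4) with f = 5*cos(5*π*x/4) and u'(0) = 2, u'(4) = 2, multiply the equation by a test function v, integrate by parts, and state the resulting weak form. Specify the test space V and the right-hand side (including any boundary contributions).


V = H^1(0, 4) (v unrestricted at boundary; u is determined up to an additive constant); weak form: ∫_0^4 u'v' dx = ∫_0^4 (5*cos(5*π*x/4)) v dx + 2·v(4) − 2·v(0) for all v ∈ V.

Multiply both sides by a test function v and integrate from 0 to 4:
  ∫_0^4 −u''(x) v(x) dx = ∫_0^4 f(x) v(x) dx.
Integrate the LHS by parts once:
  ∫_0^4 −u'' v dx = −[u'(x) v(x)]_0^4 + ∫_0^4 u'(x) v'(x) dx.
Thus ∫_0^4 u'(x) v'(x) dx = ∫_0^4 f(x) v(x) dx + [u'(x) v(x)]_0^4.
Choose V so that boundary terms are either known or forced to vanish.
u has inhomogeneous Neumann u'(0) = 2, u'(4) = 2. [u' v]_0^4 = (2)·v(4) − (2)·v(0) = 2·v(4) − 2·v(0). Take V = H^1(0, 4); boundary term becomes part of RHS.
Weak formulation: find u (satisfying any essential BC) such that ∫_0^4 u'(x) v'(x) dx = ∫_0^4 f v dx + 2·v(4) − 2·v(0) for all v ∈ V (Neumann data are natural BCs: they enter the RHS as boundary terms).
Substituting f(x) = 5*cos(5*π*x/4), the right-hand side is ∫_0^4 (5*cos(5*π*x/4)) v dx + 2·v(4) − 2·v(0).
Compatibility check (pure Neumann): taking v ≡ 1 ∈ V gives 0 = ∫_0^4 f dx + (2) − (2), i.e. ∫_0^4 f dx must equal u'(0) − u'(4) = 0. Indeed ∫_0^4 (5*cos(5*π*x/4)) dx = 0, so the data are compatible. The solution is then unique only up to an additive constant (fix it e.g. by requiring ∫_0^4 u dx = 0).


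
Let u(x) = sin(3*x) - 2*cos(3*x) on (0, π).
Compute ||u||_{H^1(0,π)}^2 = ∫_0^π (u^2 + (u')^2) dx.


||u||_{H^1(0,π)}^2 = 25*π

u'(x) = 6*sin(3*x) + 3*cos(3*x).
Expand u² and (u')² and integrate term by term on (0, π), using: for integers n ≥ 1, ∫_0^π sin²(nx) dx = ∫_0^π cos²(nx) dx = π/2; for n ≠ n', ∫_0^π sin(nx)sin(n'x) dx = ∫_0^π cos(nx)cos(n'x) dx = 0; and by product-to-sum, ∫_0^π sin(nx)cos(n'x) dx = ½∫_0^π [sin((n+n')x) + sin((n−n')x)] dx, which is 0 when n+n' is even and 2n/(n²−n'²) when n+n' is odd (it need not vanish on (0, π)).
  u² squared terms: (-2)²·∫cos(3x)² dx = 4·π/2 = 2*π;  (1)²·∫sin(3x)² dx = 1·π/2 = π/2.
  u² cross terms: 2·(-2)·(1)·∫cos(3x)·sin(3x) dx = -4·(0) = 0.
  So ∫_0^π u² dx = 2*π + π/2 + 0 = 5*π/2.
  (u')² squared terms: (3)²·∫cos(3x)² dx = 9·π/2 = 9*π/2;  (6)²·∫sin(3x)² dx = 36·π/2 = 18*π.
  (u')² cross terms: 2·(3)·(6)·∫cos(3x)·sin(3x) dx = 36·(0) = 0.
  So ∫_0^π (u')² dx = 9*π/2 + 18*π + 0 = 45*π/2.
||u||_{H^1}^2 = (5*π/2) + (45*π/2) = 25*π.


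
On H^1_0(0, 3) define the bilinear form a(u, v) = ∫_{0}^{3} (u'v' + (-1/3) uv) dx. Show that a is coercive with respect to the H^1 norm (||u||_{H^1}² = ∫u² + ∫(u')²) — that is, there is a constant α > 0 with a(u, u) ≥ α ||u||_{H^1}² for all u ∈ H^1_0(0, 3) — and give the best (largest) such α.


α = (-3 + π^2)/(9 + π^2)

Coercivity of a(·,·) on H^1_0(0, 3) means a(u, u) ≥ α ||u||_{H^1}² for every u ∈ H^1_0.
The interval has length L = 3, and Poincaré/coercivity depend only on L. Here a(u, u) = ∫(u')² + (-1/3)·∫u².
Here c = -1/3 < 0 with |c| < (π/L)² = π^2/9, so coercivity still holds. The condition a(u,u) ≥ α||u||_{H^1}² reads (1−α)∫(u')² ≥ (α−c)∫u². Any admissible α is ≤ 1 (rapidly oscillating u have ∫u²/∫(u')² → 0), and α = 1 would force 0 ≥ (1−c)∫u², impossible since c < 1; so 1−α > 0. By the sharp Poincaré inequality on H^1_0 of an interval of length L, ∫(u')² ≥ (π/L)²∫u² with equality for the first sine mode sin(π(x−x₀)/L) (x₀ the left endpoint), so the inequality holds for all u iff (1−α)(π/L)² ≥ α − c, i.e. α ≤ ((π/L)² + c)/((π/L)² + 1) = (1 + c(L/π)²)/(1 + (L/π)²). (Direct route, valid since c ≤ 0: Poincaré gives c∫u² ≥ c(L/π)²∫(u')², so a(u,u) ≥ (1 + c(L/π)²)∫(u')², while ||u||_{H^1}² ≤ (1 + (L/π)²)∫(u')²; dividing yields the same α.) With (π/L)² = π^2/9 and c = -1/3, the largest admissible constant is α = ((π/L)² + c)/((π/L)² + 1).
Simplifying, α = (-3 + π^2)/(9 + π^2).


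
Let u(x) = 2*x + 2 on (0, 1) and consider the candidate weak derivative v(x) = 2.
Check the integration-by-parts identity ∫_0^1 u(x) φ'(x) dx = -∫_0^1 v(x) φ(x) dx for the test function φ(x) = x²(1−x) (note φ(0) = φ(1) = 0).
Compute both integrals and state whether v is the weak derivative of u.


LHS = -1/6, RHS = -1/6. Yes, v = u' weakly.

u(x) = 2*x + 2, classical derivative u'(x) = 2.
φ(x) = x²(1−x), so φ'(x) = x*(2 - 3*x).
Note φ(0) = φ(1) = 0, so the boundary term u·φ vanishes.
LHS = ∫_0^1 u(x) φ'(x) dx = ∫_0^1 (-6*x^3 - 2*x^2 + 4*x) dx. Term by term:
  ∫_0^1 -6*x^3 dx = -3/2;  ∫_0^1 -2*x^2 dx = -2/3;  ∫_0^1 4*x dx = 2.
Sum: -3/2 − 2/3 + 2 = -1/6.
So LHS = -1/6.
∫_0^1 v(x) φ(x) dx = ∫_0^1 (-2*x^3 + 2*x^2) dx. Term by term:
  ∫_0^1 -2*x^3 dx = -1/2;  ∫_0^1 2*x^2 dx = 2/3.
Sum: -1/2 + 2/3 = 1/6.
So RHS = -∫_0^1 v(x) φ(x) dx = -1/6.
LHS = RHS, so the identity holds for this test φ.
Moreover u is smooth here and v(x) = u'(x) = 2 pointwise, so the identity holds for every test function. Hence v is the weak derivative of u.


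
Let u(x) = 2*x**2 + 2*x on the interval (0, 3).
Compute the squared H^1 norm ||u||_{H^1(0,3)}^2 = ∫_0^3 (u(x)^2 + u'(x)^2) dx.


||u||_{H^1}^2 = 3102/5

The H^1 norm (squared) on an interval (0, L) is
  ||u||_{H^1}^2 = ∫_0^L u(x)^2 dx + ∫_0^L u'(x)^2 dx.
Compute u'(x) = 4*x + 2.
Then u(x)^2 = 4*x**4 + 8*x**3 + 4*x**2 and u'(x)^2 = 16*x**2 + 16*x + 4.
Integrate each monomial from 0 to 3 using ∫_0^3 c·x^n dx = c·3^(n+1)/(n+1):
  ∫_0^3 u(x)^2 dx = ∫_0^3 (4*x^4 + 8*x^3 + 4*x^2) dx. Term by term:
    ∫_0^3 4*x^4 dx = 972/5;  ∫_0^3 8*x^3 dx = 162;  ∫_0^3 4*x^2 dx = 36.
  Sum: 972/5 + 162 + 36 = 1962/5.
  ∫_0^3 u'(x)^2 dx = ∫_0^3 (16*x^2 + 16*x + 4) dx. Term by term:
    ∫_0^3 16*x^2 dx = 144;  ∫_0^3 16*x dx = 72;  ∫_0^3 4 dx = 12.
  Sum: 144 + 72 + 12 = 228.
Adding: ||u||_{H^1}^2 = 1962/5 + 228 = 3102/5.


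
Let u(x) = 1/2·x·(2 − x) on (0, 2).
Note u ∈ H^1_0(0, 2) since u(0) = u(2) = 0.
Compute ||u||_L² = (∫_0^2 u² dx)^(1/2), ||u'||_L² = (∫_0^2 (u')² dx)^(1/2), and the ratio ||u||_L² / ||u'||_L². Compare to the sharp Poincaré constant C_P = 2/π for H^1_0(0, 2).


||u||_L² / ||u'||_L² = sqrt(10)/5 < C_P = 2/π.

u(x) = 1/2·x·(2 − x), so u'(x) = 1 - x.
u(x) = 1/2·x·(2 − x) vanishes at x = 0 and x = 2, so u ∈ H^1_0(0, 2). Differentiate via the product rule and integrate the resulting polynomials term by term.
  ∫_0^2 u² dx = ∫_0^2 (x^4/4 - x^3 + x^2) dx. Term by term:
    ∫_0^2 x^4/4 dx = 8/5;  ∫_0^2 -x^3 dx = -4;  ∫_0^2 x^2 dx = 8/3.
  Sum: 8/5 − 4 + 8/3 = 4/15.
  ∫_0^2 (u')² dx = ∫_0^2 (x^2 - 2*x + 1) dx. Term by term:
    ∫_0^2 x^2 dx = 8/3;  ∫_0^2 -2*x dx = -4;  ∫_0^2 1 dx = 2.
  Sum: 8/3 − 4 + 2 = 2/3.
∫_0^2 u² dx = 4/15, so ||u||_L² = 2*sqrt(15)/15.
∫_0^2 (u')² dx = 2/3, so ||u'||_L² = sqrt(6)/3.
Ratio ||u||_L² / ||u'||_L² = sqrt(10)/5.
Sharp Poincaré constant on H^1_0(0, 2) is C_P = L/π = 2/π, achieved by sin(π/2·x).
A polynomial bump cannot attain the sharp Poincaré constant (only the first sine eigenfunction does), so the ratio is strictly less than C_P, consistent with ||u||_L² ≤ C_P ||u'||_L².


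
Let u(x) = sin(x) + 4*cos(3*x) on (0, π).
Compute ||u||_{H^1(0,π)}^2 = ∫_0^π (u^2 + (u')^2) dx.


||u||_{H^1(0,π)}^2 = 81*π

u'(x) = -12*sin(3*x) + cos(x).
Expand u² and (u')² and integrate term by term on (0, π), using: for integers n ≥ 1, ∫_0^π sin²(nx) dx = ∫_0^π cos²(nx) dx = π/2; for n ≠ n', ∫_0^π sin(nx)sin(n'x) dx = ∫_0^π cos(nx)cos(n'x) dx = 0; and by product-to-sum, ∫_0^π sin(nx)cos(n'x) dx = ½∫_0^π [sin((n+n')x) + sin((n−n')x)] dx, which is 0 when n+n' is even and 2n/(n²−n'²) when n+n' is odd (it need not vanish on (0, π)).
  u² squared terms: (4)²·∫cos(3x)² dx = 16·π/2 = 8*π;  (1)²·∫sin(x)² dx = 1·π/2 = π/2.
  u² cross terms: 2·(4)·(1)·∫cos(3x)·sin(x) dx = 8·(0) = 0.
  So ∫_0^π u² dx = 8*π + π/2 + 0 = 17*π/2.
  (u')² squared terms: (-12)²·∫sin(3x)² dx = 144·π/2 = 72*π;  (1)²·∫cos(x)² dx = 1·π/2 = π/2.
  (u')² cross terms: 2·(-12)·(1)·∫sin(3x)·cos(x) dx = -24·(0) = 0.
  So ∫_0^π (u')² dx = 72*π + π/2 + 0 = 145*π/2.
||u||_{H^1}^2 = (17*π/2) + (145*π/2) = 81*π.


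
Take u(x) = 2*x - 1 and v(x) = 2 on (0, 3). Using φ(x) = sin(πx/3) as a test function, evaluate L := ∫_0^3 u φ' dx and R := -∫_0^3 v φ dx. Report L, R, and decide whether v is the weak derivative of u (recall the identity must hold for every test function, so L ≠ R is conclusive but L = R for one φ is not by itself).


LHS = -12/π, RHS = -12/π. Yes, v = u' weakly.

u(x) = 2*x - 1, classical derivative u'(x) = 2.
φ(x) = sin(πx/3), so φ'(x) = π*cos(π*x/3)/3.
Note φ(0) = φ(3) = 0, so the boundary term u·φ vanishes.
LHS = ∫_0^3 u(x) φ'(x) dx = ∫_0^3 (2*π*x*cos(π*x/3)/3 - π*cos(π*x/3)/3) dx. Term by term:
  ∫_0^3 -π*cos(π*x/3)/3 dx = 0;  ∫_0^3 2*π*x*cos(π*x/3)/3 dx = -12/π.
Sum: 0 − 12/π = -12/π.
So LHS = -12/π.
∫_0^3 v(x) φ(x) dx = ∫_0^3 (2*sin(π*x/3)) dx. Term by term:
  ∫_0^3 2*sin(π*x/3) dx = 12/π.
So RHS = -∫_0^3 v(x) φ(x) dx = -12/π.
LHS = RHS, so the identity holds for this test φ.
Moreover u is smooth here and v(x) = u'(x) = 2 pointwise, so the identity holds for every test function. Hence v is the weak derivative of u.


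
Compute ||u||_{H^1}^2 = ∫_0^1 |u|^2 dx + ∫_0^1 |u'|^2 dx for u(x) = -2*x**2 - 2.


||u||_{H^1}^2 = 64/5

The H^1 norm (squared) on an interval (0, L) is
  ||u||_{H^1}^2 = ∫_0^L u(x)^2 dx + ∫_0^L u'(x)^2 dx.
Compute u'(x) = -4*x.
Then u(x)^2 = 4*x**4 + 8*x**2 + 4 and u'(x)^2 = 16*x**2.
Integrate each monomial from 0 to 1 using ∫_0^1 c·x^n dx = c·1^(n+1)/(n+1):
  ∫_0^1 u(x)^2 dx = ∫_0^1 (4*x^4 + 8*x^2 + 4) dx. Term by term:
    ∫_0^1 4*x^4 dx = 4/5;  ∫_0^1 8*x^2 dx = 8/3;  ∫_0^1 4 dx = 4.
  Sum: 4/5 + 8/3 + 4 = 112/15.
  ∫_0^1 u'(x)^2 dx = ∫_0^1 (16*x^2) dx. Term by term:
    ∫_0^1 16*x^2 dx = 16/3.
Adding: ||u||_{H^1}^2 = 112/15 + 16/3 = 64/5.


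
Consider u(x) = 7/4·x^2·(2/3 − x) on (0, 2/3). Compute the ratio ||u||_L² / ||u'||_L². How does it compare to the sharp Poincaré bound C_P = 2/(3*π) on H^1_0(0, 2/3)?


||u||_L² / ||u'||_L² = sqrt(14)/21 < C_P = 2/(3*π).

u(x) = 7/4·x^2·(2/3 − x), so u'(x) = 7*x*(4 - 9*x)/12.
u(x) = 7/4·x^2·(2/3 − x) vanishes at x = 0 and x = 2/3, so u ∈ H^1_0(0, 2/3). Differentiate via the product rule and integrate the resulting polynomials term by term.
  ∫_0^2/3 u² dx = ∫_0^2/3 (49*x^6/16 - 49*x^5/12 + 49*x^4/36) dx. Term by term:
    ∫_0^2/3 49*x^6/16 dx = 56/2187;  ∫_0^2/3 -49*x^5/12 dx = -392/6561;  ∫_0^2/3 49*x^4/36 dx = 392/10935.
  Sum: 56/2187 − 392/6561 + 392/10935 = 56/32805.
  ∫_0^2/3 (u')² dx = ∫_0^2/3 (441*x^4/16 - 49*x^3/2 + 49*x^2/9) dx. Term by term:
    ∫_0^2/3 441*x^4/16 dx = 98/135;  ∫_0^2/3 -49*x^3/2 dx = -98/81;  ∫_0^2/3 49*x^2/9 dx = 392/729.
  Sum: 98/135 − 98/81 + 392/729 = 196/3645.
∫_0^2/3 u² dx = 56/32805, so ||u||_L² = 2*sqrt(70)/405.
∫_0^2/3 (u')² dx = 196/3645, so ||u'||_L² = 14*sqrt(5)/135.
Ratio ||u||_L² / ||u'||_L² = sqrt(14)/21.
Sharp Poincaré constant on H^1_0(0, 2/3) is C_P = L/π = 2/(3*π), achieved by sin(3*π/2·x).
A polynomial bump cannot attain the sharp Poincaré constant (only the first sine eigenfunction does), so the ratio is strictly less than C_P, consistent with ||u||_L² ≤ C_P ||u'||_L².


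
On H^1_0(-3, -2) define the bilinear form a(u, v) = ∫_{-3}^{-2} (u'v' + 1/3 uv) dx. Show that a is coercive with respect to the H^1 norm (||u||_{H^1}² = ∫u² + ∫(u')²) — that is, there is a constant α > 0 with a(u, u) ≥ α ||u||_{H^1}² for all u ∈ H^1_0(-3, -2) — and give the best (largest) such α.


α = (1/3 + π^2)/(1 + π^2)

Coercivity of a(·,·) on H^1_0(-3, -2) means a(u, u) ≥ α ||u||_{H^1}² for every u ∈ H^1_0.
The interval has length L = 1, and Poincaré/coercivity depend only on L. Here a(u, u) = ∫(u')² + (1/3)·∫u².
Here 0 < c = 1/3 < 1. The condition a(u,u) ≥ α||u||_{H^1}² reads (1−α)∫(u')² ≥ (α−c)∫u². Any admissible α is ≤ 1 (rapidly oscillating u have ∫u²/∫(u')² → 0), and α = 1 would force 0 ≥ (1−c)∫u², impossible since c < 1; so 1−α > 0. By the sharp Poincaré inequality on H^1_0 of an interval of length L, ∫(u')² ≥ (π/L)²∫u² with equality for the first sine mode sin(π(x−x₀)/L) (x₀ the left endpoint), so the inequality holds for all u iff (1−α)(π/L)² ≥ α − c, i.e. α ≤ ((π/L)² + c)/((π/L)² + 1) = (1 + c(L/π)²)/(1 + (L/π)²). With (π/L)² = π^2 and c = 1/3, the largest admissible constant is α = ((π/L)² + c)/((π/L)² + 1).
Simplifying, α = (1/3 + π^2)/(1 + π^2).


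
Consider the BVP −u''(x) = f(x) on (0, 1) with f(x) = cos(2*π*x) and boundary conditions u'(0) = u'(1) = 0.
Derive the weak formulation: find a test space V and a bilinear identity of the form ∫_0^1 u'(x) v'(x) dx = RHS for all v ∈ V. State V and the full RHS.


V = H^1(0, 1) (no boundary constraint on v; u is determined up to an additive constant); weak form: ∫_0^1 u'v' dx = ∫_0^1 (cos(2*π*x)) v dx for all v ∈ V.

Multiply both sides by a test function v and integrate from 0 to 1:
  ∫_0^1 −u''(x) v(x) dx = ∫_0^1 f(x) v(x) dx.
Integrate the LHS by parts once:
  ∫_0^1 −u'' v dx = −[u'(x) v(x)]_0^1 + ∫_0^1 u'(x) v'(x) dx.
Thus ∫_0^1 u'(x) v'(x) dx = ∫_0^1 f(x) v(x) dx + [u'(x) v(x)]_0^1.
Choose V so that boundary terms are either known or forced to vanish.
u has homogeneous Neumann: u'(0) = u'(1) = 0. So [u' v]_0^1 = 0·v(1) − 0·v(0) = 0 for any v; take V = H^1(0, 1).
Weak formulation: find u (satisfying any essential BC) such that ∫_0^1 u'(x) v'(x) dx = ∫_0^1 f v dx for all v ∈ V (homogeneous Neumann, so boundary terms vanish).
Substituting f(x) = cos(2*π*x), the right-hand side is ∫_0^1 (cos(2*π*x)) v dx.
Compatibility check (pure Neumann): taking v ≡ 1 ∈ V gives 0 = ∫_0^1 f dx + (0) − (0), i.e. ∫_0^1 f dx must equal u'(0) − u'(1) = 0. Indeed ∫_0^1 (cos(2*π*x)) dx = 0, so the data are compatible. The solution is then unique only up to an additive constant (fix it e.g. by requiring ∫_0^1 u dx = 0).


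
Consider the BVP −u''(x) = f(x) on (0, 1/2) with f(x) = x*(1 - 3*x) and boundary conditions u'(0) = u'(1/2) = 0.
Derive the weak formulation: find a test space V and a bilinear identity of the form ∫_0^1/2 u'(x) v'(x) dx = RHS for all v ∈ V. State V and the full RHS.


V = H^1(0, 1/2) (no boundary constraint on v; u is determined up to an additive constant); weak form: ∫_0^1/2 u'v' dx = ∫_0^1/2 (x*(1 - 3*x)) v dx for all v ∈ V.

Multiply both sides by a test function v and integrate from 0 to 1/2:
  ∫_0^1/2 −u''(x) v(x) dx = ∫_0^1/2 f(x) v(x) dx.
Integrate the LHS by parts once:
  ∫_0^1/2 −u'' v dx = −[u'(x) v(x)]_0^1/2 + ∫_0^1/2 u'(x) v'(x) dx.
Thus ∫_0^1/2 u'(x) v'(x) dx = ∫_0^1/2 f(x) v(x) dx + [u'(x) v(x)]_0^1/2.
Choose V so that boundary terms are either known or forced to vanish.
u has homogeneous Neumann: u'(0) = u'(1/2) = 0. So [u' v]_0^1/2 = 0·v(1/2) − 0·v(0) = 0 for any v; take V = H^1(0, 1/2).
Weak formulation: find u (satisfying any essential BC) such that ∫_0^1/2 u'(x) v'(x) dx = ∫_0^1/2 f v dx for all v ∈ V (homogeneous Neumann, so boundary terms vanish).
Substituting f(x) = x*(1 - 3*x), the right-hand side is ∫_0^1/2 (x*(1 - 3*x)) v dx.
Compatibility check (pure Neumann): taking v ≡ 1 ∈ V gives 0 = ∫_0^1/2 f dx + (0) − (0), i.e. ∫_0^1/2 f dx must equal u'(0) − u'(1/2) = 0. Indeed ∫_0^1/2 (x*(1 - 3*x)) dx = 0, so the data are compatible. The solution is then unique only up to an additive constant (fix it e.g. by requiring ∫_0^1/2 u dx = 0).


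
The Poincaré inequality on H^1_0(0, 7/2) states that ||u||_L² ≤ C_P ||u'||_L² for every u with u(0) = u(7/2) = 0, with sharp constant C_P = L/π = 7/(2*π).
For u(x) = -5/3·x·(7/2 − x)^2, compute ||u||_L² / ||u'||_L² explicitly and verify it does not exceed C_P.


||u||_L² / ||u'||_L² = sqrt(14)/4 < C_P = 7/(2*π).

u(x) = -5/3·x·(7/2 − x)^2, so u'(x) = -5*x^2 + 70*x/3 - 245/12.
u(x) = -5/3·x·(7/2 − x)^2 vanishes at x = 0 and x = 7/2, so u ∈ H^1_0(0, 7/2). Differentiate via the product rule and integrate the resulting polynomials term by term.
  ∫_0^7/2 u² dx = ∫_0^7/2 (25*x^6/9 - 350*x^5/9 + 1225*x^4/6 - 8575*x^3/18 + 60025*x^2/144) dx. Term by term:
    ∫_0^7/2 25*x^6/9 dx = 2941225/1152;  ∫_0^7/2 -350*x^5/9 dx = -20588575/1728;  ∫_0^7/2 1225*x^4/6 dx = 4117715/192;
    ∫_0^7/2 -8575*x^3/18 dx = -20588575/1152;  ∫_0^7/2 60025*x^2/144 dx = 20588575/3456.
  Sum: 2941225/1152 − 20588575/1728 + 4117715/192 − 20588575/1152 + 20588575/3456 = 588245/3456.
  ∫_0^7/2 (u')² dx = ∫_0^7/2 (25*x^4 - 700*x^3/3 + 13475*x^2/18 - 8575*x/9 + 60025/144) dx. Term by term:
    ∫_0^7/2 25*x^4 dx = 84035/32;  ∫_0^7/2 -700*x^3/3 dx = -420175/48;  ∫_0^7/2 13475*x^2/18 dx = 4621925/432;
    ∫_0^7/2 -8575*x/9 dx = -420175/72;  ∫_0^7/2 60025/144 dx = 420175/288.
  Sum: 84035/32 − 420175/48 + 4621925/432 − 420175/72 + 420175/288 = 84035/432.
∫_0^7/2 u² dx = 588245/3456, so ||u||_L² = 343*sqrt(30)/144.
∫_0^7/2 (u')² dx = 84035/432, so ||u'||_L² = 49*sqrt(105)/36.
Ratio ||u||_L² / ||u'||_L² = sqrt(14)/4.
Sharp Poincaré constant on H^1_0(0, 7/2) is C_P = L/π = 7/(2*π), achieved by sin(2*π/7·x).
A polynomial bump cannot attain the sharp Poincaré constant (only the first sine eigenfunction does), so the ratio is strictly less than C_P, consistent with ||u||_L² ≤ C_P ||u'||_L².


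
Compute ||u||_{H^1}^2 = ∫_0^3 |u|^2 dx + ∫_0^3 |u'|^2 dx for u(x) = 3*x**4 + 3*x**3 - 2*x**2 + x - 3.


||u||_{H^1}^2 = 14261433/140

The H^1 norm (squared) on an interval (0, L) is
  ||u||_{H^1}^2 = ∫_0^L u(x)^2 dx + ∫_0^L u'(x)^2 dx.
Compute u'(x) = 12*x**3 + 9*x**2 - 4*x + 1.
Then u(x)^2 = 9*x**8 + 18*x**7 - 3*x**6 - 6*x**5 - 8*x**4 - 22*x**3 + 13*x**2 - 6*x + 9 and u'(x)^2 = 144*x**6 + 216*x**5 - 15*x**4 - 48*x**3 + 34*x**2 - 8*x + 1.
Integrate each monomial from 0 to 3 using ∫_0^3 c·x^n dx = c·3^(n+1)/(n+1):
  ∫_0^3 u(x)^2 dx = ∫_0^3 (9*x^8 + 18*x^7 - 3*x^6 - 6*x^5 - 8*x^4 - 22*x^3 + 13*x^2 - 6*x + 9) dx. Term by term:
    ∫_0^3 9*x^8 dx = 19683;  ∫_0^3 18*x^7 dx = 59049/4;  ∫_0^3 -3*x^6 dx = -6561/7;
    ∫_0^3 -6*x^5 dx = -729;  ∫_0^3 -8*x^4 dx = -1944/5;  ∫_0^3 -22*x^3 dx = -891/2;
    ∫_0^3 13*x^2 dx = 117;  ∫_0^3 -6*x dx = -27;  ∫_0^3 9 dx = 27.
  Sum: 19683 + 59049/4 − 6561/7 − 729 − 1944/5 − 891/2 + 117 − 27 + 27 = 4488633/140.
  ∫_0^3 u'(x)^2 dx = ∫_0^3 (144*x^6 + 216*x^5 - 15*x^4 - 48*x^3 + 34*x^2 - 8*x + 1) dx. Term by term:
    ∫_0^3 144*x^6 dx = 314928/7;  ∫_0^3 216*x^5 dx = 26244;  ∫_0^3 -15*x^4 dx = -729;
    ∫_0^3 -48*x^3 dx = -972;  ∫_0^3 34*x^2 dx = 306;  ∫_0^3 -8*x dx = -36;
    ∫_0^3 1 dx = 3.
  Sum: 314928/7 + 26244 − 729 − 972 + 306 − 36 + 3 = 488640/7.
Adding: ||u||_{H^1}^2 = 4488633/140 + 488640/7 = 14261433/140.


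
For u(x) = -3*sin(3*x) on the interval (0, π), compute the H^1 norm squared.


||u||_{H^1(0,π)}^2 = 45*π

u'(x) = -9*cos(3*x).
Expand u² and (u')² and integrate term by term on (0, π), using: for integers n ≥ 1, ∫_0^π sin²(nx) dx = ∫_0^π cos²(nx) dx = π/2; for n ≠ n', ∫_0^π sin(nx)sin(n'x) dx = ∫_0^π cos(nx)cos(n'x) dx = 0; and by product-to-sum, ∫_0^π sin(nx)cos(n'x) dx = ½∫_0^π [sin((n+n')x) + sin((n−n')x)] dx, which is 0 when n+n' is even and 2n/(n²−n'²) when n+n' is odd (it need not vanish on (0, π)).
  u² squared terms: (-3)²·∫sin(3x)² dx = 9·π/2 = 9*π/2.
  So ∫_0^π u² dx = 9*π/2.
  (u')² squared terms: (-9)²·∫cos(3x)² dx = 81·π/2 = 81*π/2.
  So ∫_0^π (u')² dx = 81*π/2.
||u||_{H^1}^2 = (9*π/2) + (81*π/2) = 45*π.


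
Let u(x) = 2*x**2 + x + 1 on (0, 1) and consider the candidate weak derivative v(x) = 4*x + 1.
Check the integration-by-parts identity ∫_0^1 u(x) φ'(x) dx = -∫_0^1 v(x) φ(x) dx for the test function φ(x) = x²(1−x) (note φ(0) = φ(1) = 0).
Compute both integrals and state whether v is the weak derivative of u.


LHS = -17/60, RHS = -17/60. Yes, v = u' weakly.

u(x) = 2*x**2 + x + 1, classical derivative u'(x) = 4*x + 1.
φ(x) = x²(1−x), so φ'(x) = x*(2 - 3*x).
Note φ(0) = φ(1) = 0, so the boundary term u·φ vanishes.
LHS = ∫_0^1 u(x) φ'(x) dx = ∫_0^1 (-6*x^4 + x^3 - x^2 + 2*x) dx. Term by term:
  ∫_0^1 -6*x^4 dx = -6/5;  ∫_0^1 x^3 dx = 1/4;  ∫_0^1 -x^2 dx = -1/3;
  ∫_0^1 2*x dx = 1.
Sum: -6/5 + 1/4 − 1/3 + 1 = -17/60.
So LHS = -17/60.
∫_0^1 v(x) φ(x) dx = ∫_0^1 (-4*x^4 + 3*x^3 + x^2) dx. Term by term:
  ∫_0^1 -4*x^4 dx = -4/5;  ∫_0^1 3*x^3 dx = 3/4;  ∫_0^1 x^2 dx = 1/3.
Sum: -4/5 + 3/4 + 1/3 = 17/60.
So RHS = -∫_0^1 v(x) φ(x) dx = -17/60.
LHS = RHS, so the identity holds for this test φ.
Moreover u is smooth here and v(x) = u'(x) = 4*x + 1 pointwise, so the identity holds for every test function. Hence v is the weak derivative of u.


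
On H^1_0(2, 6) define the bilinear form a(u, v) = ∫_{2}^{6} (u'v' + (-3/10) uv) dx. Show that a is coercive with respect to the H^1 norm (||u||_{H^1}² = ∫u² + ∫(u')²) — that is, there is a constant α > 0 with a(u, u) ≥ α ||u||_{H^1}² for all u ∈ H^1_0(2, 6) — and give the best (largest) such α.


α = (-24/5 + π^2)/(π^2 + 16)

Coercivity of a(·,·) on H^1_0(2, 6) means a(u, u) ≥ α ||u||_{H^1}² for every u ∈ H^1_0.
The interval has length L = 4, and Poincaré/coercivity depend only on L. Here a(u, u) = ∫(u')² + (-3/10)·∫u².
Here c = -3/10 < 0 with |c| < (π/L)² = π^2/16, so coercivity still holds. The condition a(u,u) ≥ α||u||_{H^1}² reads (1−α)∫(u')² ≥ (α−c)∫u². Any admissible α is ≤ 1 (rapidly oscillating u have ∫u²/∫(u')² → 0), and α = 1 would force 0 ≥ (1−c)∫u², impossible since c < 1; so 1−α > 0. By the sharp Poincaré inequality on H^1_0 of an interval of length L, ∫(u')² ≥ (π/L)²∫u² with equality for the first sine mode sin(π(x−x₀)/L) (x₀ the left endpoint), so the inequality holds for all u iff (1−α)(π/L)² ≥ α − c, i.e. α ≤ ((π/L)² + c)/((π/L)² + 1) = (1 + c(L/π)²)/(1 + (L/π)²). (Direct route, valid since c ≤ 0: Poincaré gives c∫u² ≥ c(L/π)²∫(u')², so a(u,u) ≥ (1 + c(L/π)²)∫(u')², while ||u||_{H^1}² ≤ (1 + (L/π)²)∫(u')²; dividing yields the same α.) With (π/L)² = π^2/16 and c = -3/10, the largest admissible constant is α = ((π/L)² + c)/((π/L)² + 1).
Simplifying, α = (-24/5 + π^2)/(π^2 + 16).
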